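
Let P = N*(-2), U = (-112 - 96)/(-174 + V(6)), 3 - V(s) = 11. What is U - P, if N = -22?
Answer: -300/7 ≈ -42.857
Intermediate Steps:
V(s) = -8 (V(s) = 3 - 1*11 = 3 - 11 = -8)
U = 8/7 (U = (-112 - 96)/(-174 - 8) = -208/(-182) = -208*(-1/182) = 8/7 ≈ 1.1429)
P = 44 (P = -22*(-2) = 44)
U - P = 8/7 - 1*44 = 8/7 - 44 = -300/7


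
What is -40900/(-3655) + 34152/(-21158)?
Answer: 74053664/7733249 ≈ 9.5760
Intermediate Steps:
-40900/(-3655) + 34152/(-21158) = -40900*(-1/3655) + 34152*(-1/21158) = 8180/731 - 17076/10579 = 74053664/7733249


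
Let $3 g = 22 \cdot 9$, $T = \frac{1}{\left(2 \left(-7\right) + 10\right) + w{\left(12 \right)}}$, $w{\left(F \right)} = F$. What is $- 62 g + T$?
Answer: $- \frac{32735}{8} \approx -4091.9$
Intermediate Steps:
$T = \frac{1}{8}$ ($T = \frac{1}{\left(2 \left(-7\right) + 10\right) + 12} = \frac{1}{\left(-14 + 10\right) + 12} = \frac{1}{-4 + 12} = \frac{1}{8} \approx 0.125$)
$g = 66$ ($g = \frac{22 \cdot 9}{3} = \frac{1}{3} \cdot 198 = 66$)
$- 62 g + T = \left(-62\right) 66 + \frac{1}{8} = -4092 + \frac{1}{8} = - \frac{32735}{8}$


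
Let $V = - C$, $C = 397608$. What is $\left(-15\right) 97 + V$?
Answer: $-399063$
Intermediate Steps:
$V = -397608$ ($V = \left(-1\right) 397608 = -397608$)
$\left(-15\right) 97 + V = \left(-15\right) 97 - 397608 = -1455 - 397608 = -399063$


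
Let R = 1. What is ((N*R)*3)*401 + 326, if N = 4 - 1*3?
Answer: 1529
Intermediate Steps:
N = 1 (N = 4 - 3 = 1)
((N*R)*3)*401 + 326 = ((1*1)*3)*401 + 326 = (1*3)*401 + 326 = 3*401 + 326 = 1203 + 326 = 1529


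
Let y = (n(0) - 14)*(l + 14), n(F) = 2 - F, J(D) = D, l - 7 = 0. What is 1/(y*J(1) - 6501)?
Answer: -1/6753 ≈ -0.00014808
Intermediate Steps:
l = 7 (l = 7 + 0 = 7)
y = -252 (y = ((2 - 1*0) - 14)*(7 + 14) = ((2 + 0) - 14)*21 = (2 - 14)*21 = -12*21 = -252)
1/(y*J(1) - 6501) = 1/(-252*1 - 6501) = 1/(-252 - 6501) = 1/(-6753) = -1/6753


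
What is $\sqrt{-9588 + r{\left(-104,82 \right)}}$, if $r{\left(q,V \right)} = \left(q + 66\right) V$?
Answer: $4 i \sqrt{794} \approx 112.71 i$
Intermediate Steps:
$r{\left(q,V \right)} = V \left(66 + q\right)$ ($r{\left(q,V \right)} = \left(66 + q\right) V = V \left(66 + q\right)$)
$\sqrt{-9588 + r{\left(-104,82 \right)}} = \sqrt{-9588 + 82 \left(66 - 104\right)} = \sqrt{-9588 + 82 \left(-38\right)} = \sqrt{-9588 - 3116} = \sqrt{-12704} = 4 i \sqrt{794}$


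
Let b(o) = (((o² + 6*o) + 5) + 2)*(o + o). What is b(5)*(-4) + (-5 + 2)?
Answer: -2483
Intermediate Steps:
b(o) = 2*o*(7 + o² + 6*o) (b(o) = ((5 + o² + 6*o) + 2)*(2*o) = (7 + o² + 6*o)*(2*o) = 2*o*(7 + o² + 6*o))
b(5)*(-4) + (-5 + 2) = (2*5*(7 + 5² + 6*5))*(-4) + (-5 + 2) = (2*5*(7 + 25 + 30))*(-4) - 3 = (2*5*62)*(-4) - 3 = 620*(-4) - 3 = -2480 - 3 = -2483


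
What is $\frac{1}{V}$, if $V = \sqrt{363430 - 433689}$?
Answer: $- \frac{i \sqrt{70259}}{70259} \approx - 0.0037727 i$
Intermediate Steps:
$V = i \sqrt{70259}$ ($V = \sqrt{-70259} = i \sqrt{70259} \approx 265.06 i$)
$\frac{1}{V} = \frac{1}{i \sqrt{70259}} = - \frac{i \sqrt{70259}}{70259}$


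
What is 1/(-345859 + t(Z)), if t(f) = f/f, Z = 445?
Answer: -1/345858 ≈ -2.8914e-6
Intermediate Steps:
t(f) = 1
1/(-345859 + t(Z)) = 1/(-345859 + 1) = 1/(-345858) = -1/345858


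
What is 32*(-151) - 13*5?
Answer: -4897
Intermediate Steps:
32*(-151) - 13*5 = -4832 - 65 = -4897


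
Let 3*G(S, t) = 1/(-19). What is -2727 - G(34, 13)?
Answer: -155438/57 ≈ -2727.0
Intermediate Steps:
G(S, t) = -1/57 (G(S, t) = (⅓)/(-19) = (⅓)*(-1/19) = -1/57)
-2727 - G(34, 13) = -2727 - 1*(-1/57) = -2727 + 1/57 = -155438/57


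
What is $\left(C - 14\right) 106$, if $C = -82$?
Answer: $-10176$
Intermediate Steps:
$\left(C - 14\right) 106 = \left(-82 - 14\right) 106 = \left(-96\right) 106 = -10176$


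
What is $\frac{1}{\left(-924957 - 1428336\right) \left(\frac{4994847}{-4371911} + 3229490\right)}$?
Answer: $- \frac{4371911}{33226232963950818099} \approx -1.3158 \cdot 10^{-13}$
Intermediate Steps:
$\frac{1}{\left(-924957 - 1428336\right) \left(\frac{4994847}{-4371911} + 3229490\right)} = \frac{1}{\left(-2353293\right) \left(4994847 \left(- \frac{1}{4371911}\right) + 3229490\right)} = \frac{1}{\left(-2353293\right) \left(- \frac{4994847}{4371911} + 3229490\right)} = \frac{1}{\left(-2353293\right) \frac{14119037860543}{4371911}} = \frac{1}{- \frac{33226232963950818099}{4371911}} = - \frac{4371911}{33226232963950818099}$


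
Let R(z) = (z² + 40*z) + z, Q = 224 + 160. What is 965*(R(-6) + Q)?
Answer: 167910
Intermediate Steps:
Q = 384
R(z) = z² + 41*z
965*(R(-6) + Q) = 965*(-6*(41 - 6) + 384) = 965*(-6*35 + 384) = 965*(-210 + 384) = 965*174 = 167910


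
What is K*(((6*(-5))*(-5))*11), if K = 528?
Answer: 871200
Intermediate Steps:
K*(((6*(-5))*(-5))*11) = 528*(((6*(-5))*(-5))*11) = 528*(-30*(-5)*11) = 528*(150*11) = 528*1650 = 871200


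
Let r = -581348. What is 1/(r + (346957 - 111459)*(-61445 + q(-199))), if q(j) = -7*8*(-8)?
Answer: -1/14365252854 ≈ -6.9612e-11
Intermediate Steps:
q(j) = 448 (q(j) = -56*(-8) = 448)
1/(r + (346957 - 111459)*(-61445 + q(-199))) = 1/(-581348 + (346957 - 111459)*(-61445 + 448)) = 1/(-581348 + 235498*(-60997)) = 1/(-581348 - 14364671506) = 1/(-14365252854) = -1/14365252854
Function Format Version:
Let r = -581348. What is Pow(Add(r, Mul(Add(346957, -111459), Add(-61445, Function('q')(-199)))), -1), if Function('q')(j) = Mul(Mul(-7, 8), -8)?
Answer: Rational(-1, 14365252854) ≈ -6.9612e-11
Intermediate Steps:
Function('q')(j) = 448 (Function('q')(j) = Mul(-56, -8) = 448)
Pow(Add(r, Mul(Add(346957, -111459), Add(-61445, Function('q')(-199)))), -1) = Pow(Add(-581348, Mul(Add(346957, -111459), Add(-61445, 448))), -1) = Pow(Add(-581348, Mul(235498, -60997)), -1) = Pow(Add(-581348, -14364671506), -1) = Pow(-14365252854, -1) = Rational(-1, 14365252854)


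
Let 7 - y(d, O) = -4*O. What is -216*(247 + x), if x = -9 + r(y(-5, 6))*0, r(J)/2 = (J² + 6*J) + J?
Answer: -51408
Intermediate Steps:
y(d, O) = 7 + 4*O (y(d, O) = 7 - (-4)*O = 7 + 4*O)
r(J) = 2*J² + 14*J (r(J) = 2*((J² + 6*J) + J) = 2*(J² + 7*J) = 2*J² + 14*J)
x = -9 (x = -9 + (2*(7 + 4*6)*(7 + (7 + 4*6)))*0 = -9 + (2*(7 + 24)*(7 + (7 + 24)))*0 = -9 + (2*31*(7 + 31))*0 = -9 + (2*31*38)*0 = -9 + 2356*0 = -9 + 0 = -9)
-216*(247 + x) = -216*(247 - 9) = -216*238 = -51408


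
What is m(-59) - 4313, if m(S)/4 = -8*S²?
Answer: -115705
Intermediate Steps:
m(S) = -32*S² (m(S) = 4*(-8*S²) = -32*S²)
m(-59) - 4313 = -32*(-59)² - 4313 = -32*3481 - 4313 = -111392 - 4313 = -115705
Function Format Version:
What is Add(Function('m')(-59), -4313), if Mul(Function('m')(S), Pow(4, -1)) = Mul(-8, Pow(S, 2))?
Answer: -115705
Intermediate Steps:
Function('m')(S) = Mul(-32, Pow(S, 2)) (Function('m')(S) = Mul(4, Mul(-8, Pow(S, 2))) = Mul(-32, Pow(S, 2)))
Add(Function('m')(-59), -4313) = Add(Mul(-32, Pow(-59, 2)), -4313) = Add(Mul(-32, 3481), -4313) = Add(-111392, -4313) = -115705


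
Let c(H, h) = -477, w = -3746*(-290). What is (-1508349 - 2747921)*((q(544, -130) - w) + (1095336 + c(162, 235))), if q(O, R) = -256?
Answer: -35169559010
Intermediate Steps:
w = 1086340
(-1508349 - 2747921)*((q(544, -130) - w) + (1095336 + c(162, 235))) = (-1508349 - 2747921)*((-256 - 1*1086340) + (1095336 - 477)) = -4256270*((-256 - 1086340) + 1094859) = -4256270*(-1086596 + 1094859) = -4256270*8263 = -35169559010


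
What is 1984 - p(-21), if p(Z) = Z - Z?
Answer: 1984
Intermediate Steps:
p(Z) = 0
1984 - p(-21) = 1984 - 1*0 = 1984 + 0 = 1984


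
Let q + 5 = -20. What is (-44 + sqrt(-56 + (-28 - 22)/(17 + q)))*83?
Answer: -3652 + 83*I*sqrt(199)/2 ≈ -3652.0 + 585.43*I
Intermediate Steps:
q = -25 (q = -5 - 20 = -25)
(-44 + sqrt(-56 + (-28 - 22)/(17 + q)))*83 = (-44 + sqrt(-56 + (-28 - 22)/(17 - 25)))*83 = (-44 + sqrt(-56 - 50/(-8)))*83 = (-44 + sqrt(-56 - 50*(-1/8)))*83 = (-44 + sqrt(-56 + 25/4))*83 = (-44 + sqrt(-199/4))*83 = (-44 + I*sqrt(199)/2)*83 = -3652 + 83*I*sqrt(199)/2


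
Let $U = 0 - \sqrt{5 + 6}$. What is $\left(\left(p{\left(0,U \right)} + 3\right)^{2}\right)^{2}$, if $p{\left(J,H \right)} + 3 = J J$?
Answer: $0$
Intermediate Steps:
$U = - \sqrt{11}$ ($U = 0 - \sqrt{11} = - \sqrt{11} \approx -3.3166$)
$p{\left(J,H \right)} = -3 + J^{2}$ ($p{\left(J,H \right)} = -3 + J J = -3 + J^{2}$)
$\left(\left(p{\left(0,U \right)} + 3\right)^{2}\right)^{2} = \left(\left(\left(-3 + 0^{2}\right) + 3\right)^{2}\right)^{2} = \left(\left(\left(-3 + 0\right) + 3\right)^{2}\right)^{2} = \left(\left(-3 + 3\right)^{2}\right)^{2} = \left(0^{2}\right)^{2} = 0^{2} = 0$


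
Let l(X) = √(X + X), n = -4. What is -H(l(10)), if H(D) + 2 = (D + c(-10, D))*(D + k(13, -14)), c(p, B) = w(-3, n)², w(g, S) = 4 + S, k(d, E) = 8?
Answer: -18 - 16*√5 ≈ -53.777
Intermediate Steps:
l(X) = √2*√X (l(X) = √(2*X) = √2*√X)
c(p, B) = 0 (c(p, B) = (4 - 4)² = 0² = 0)
H(D) = -2 + D*(8 + D) (H(D) = -2 + (D + 0)*(D + 8) = -2 + D*(8 + D))
-H(l(10)) = -(-2 + (√2*√10)² + 8*(√2*√10)) = -(-2 + (2*√5)² + 8*(2*√5)) = -(-2 + 20 + 16*√5) = -(18 + 16*√5) = -18 - 16*√5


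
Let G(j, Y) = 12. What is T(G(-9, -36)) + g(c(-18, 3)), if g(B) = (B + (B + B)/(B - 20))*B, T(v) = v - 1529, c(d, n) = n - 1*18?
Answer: -9134/7 ≈ -1304.9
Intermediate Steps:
c(d, n) = -18 + n (c(d, n) = n - 18 = -18 + n)
T(v) = -1529 + v
g(B) = B*(B + 2*B/(-20 + B)) (g(B) = (B + (2*B)/(-20 + B))*B = (B + 2*B/(-20 + B))*B = B*(B + 2*B/(-20 + B)))
T(G(-9, -36)) + g(c(-18, 3)) = (-1529 + 12) + (-18 + 3)**2*(-18 + (-18 + 3))/(-20 + (-18 + 3)) = -1517 + (-15)**2*(-18 - 15)/(-20 - 15) = -1517 + 225*(-33)/(-35) = -1517 + 225*(-1/35)*(-33) = -1517 + 1485/7 = -9134/7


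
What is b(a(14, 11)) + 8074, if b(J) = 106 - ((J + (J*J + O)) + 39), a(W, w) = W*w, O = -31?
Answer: -15698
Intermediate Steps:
b(J) = 98 - J - J² (b(J) = 106 - ((J + (J*J - 31)) + 39) = 106 - ((J + (J² - 31)) + 39) = 106 - ((J + (-31 + J²)) + 39) = 106 - ((-31 + J + J²) + 39) = 106 - (8 + J + J²) = 106 + (-8 - J - J²) = 98 - J - J²)
b(a(14, 11)) + 8074 = (98 - 14*11 - (14*11)²) + 8074 = (98 - 1*154 - 1*154²) + 8074 = (98 - 154 - 1*23716) + 8074 = (98 - 154 - 23716) + 8074 = -23772 + 8074 = -15698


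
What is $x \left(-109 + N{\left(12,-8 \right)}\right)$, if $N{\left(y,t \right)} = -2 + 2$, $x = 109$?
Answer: $-11881$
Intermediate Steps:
$N{\left(y,t \right)} = 0$
$x \left(-109 + N{\left(12,-8 \right)}\right) = 109 \left(-109 + 0\right) = 109 \left(-109\right) = -11881$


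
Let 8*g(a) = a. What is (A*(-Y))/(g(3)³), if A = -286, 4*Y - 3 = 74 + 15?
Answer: 3367936/27 ≈ 1.2474e+5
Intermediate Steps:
g(a) = a/8
Y = 23 (Y = ¾ + (74 + 15)/4 = ¾ + (¼)*89 = ¾ + 89/4 = 23)
(A*(-Y))/(g(3)³) = (-(-286)*23)/(((⅛)*3)³) = (-286*(-23))/((3/8)³) = 6578/(27/512) = 6578*(512/27) = 3367936/27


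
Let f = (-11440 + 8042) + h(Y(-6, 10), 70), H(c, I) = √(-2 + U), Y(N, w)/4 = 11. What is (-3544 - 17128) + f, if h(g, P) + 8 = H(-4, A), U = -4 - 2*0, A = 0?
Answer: -24078 + I*√6 ≈ -24078.0 + 2.4495*I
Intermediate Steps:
Y(N, w) = 44 (Y(N, w) = 4*11 = 44)
U = -4 (U = -4 + 0 = -4)
H(c, I) = I*√6 (H(c, I) = √(-2 - 4) = √(-6) = I*√6)
h(g, P) = -8 + I*√6
f = -3406 + I*√6 (f = (-11440 + 8042) + (-8 + I*√6) = -3398 + (-8 + I*√6) = -3406 + I*√6 ≈ -3406.0 + 2.4495*I)
(-3544 - 17128) + f = (-3544 - 17128) + (-3406 + I*√6) = -20672 + (-3406 + I*√6) = -24078 + I*√6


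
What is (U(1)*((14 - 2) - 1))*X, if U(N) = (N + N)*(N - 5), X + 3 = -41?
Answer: 3872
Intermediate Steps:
X = -44 (X = -3 - 41 = -44)
U(N) = 2*N*(-5 + N) (U(N) = (2*N)*(-5 + N) = 2*N*(-5 + N))
(U(1)*((14 - 2) - 1))*X = ((2*1*(-5 + 1))*((14 - 2) - 1))*(-44) = ((2*1*(-4))*(12 - 1))*(-44) = -8*11*(-44) = -88*(-44) = 3872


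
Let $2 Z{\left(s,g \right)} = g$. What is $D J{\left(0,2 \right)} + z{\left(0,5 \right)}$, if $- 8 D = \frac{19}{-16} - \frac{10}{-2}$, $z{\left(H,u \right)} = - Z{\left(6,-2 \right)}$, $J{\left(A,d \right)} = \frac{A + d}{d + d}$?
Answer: $\frac{195}{256} \approx 0.76172$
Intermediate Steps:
$J{\left(A,d \right)} = \frac{A + d}{2 d}$
$Z{\left(s,g \right)} = \frac{g}{2}$
$z{\left(H,u \right)} = 1$ ($z{\left(H,u \right)} = - \frac{-2}{2} = \left(-1\right) \left(-1\right) = 1$)
$D = - \frac{61}{128}$ ($D = - \frac{\frac{19}{-16} - \frac{10}{-2}}{8} = - \frac{19 \left(- \frac{1}{16}\right) - -5}{8} = - \frac{- \frac{19}{16} + 5}{8} = \left(- \frac{1}{8}\right) \frac{61}{16} = - \frac{61}{128} \approx -0.47656$)
$D J{\left(0,2 \right)} + z{\left(0,5 \right)} = - \frac{61 \frac{0 + 2}{2 \cdot 2}}{128} + 1 = - \frac{61 \cdot \frac{1}{2} \cdot \frac{1}{2} \cdot 2}{128} + 1 = \left(- \frac{61}{128}\right) \frac{1}{2} + 1 = - \frac{61}{256} + 1 = \frac{195}{256}$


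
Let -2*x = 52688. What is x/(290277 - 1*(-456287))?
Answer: -6586/186641 ≈ -0.035287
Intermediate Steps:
x = -26344 (x = -1/2*52688 = -26344)
x/(290277 - 1*(-456287)) = -26344/(290277 - 1*(-456287)) = -26344/(290277 + 456287) = -26344/746564 = -26344*1/746564 = -6586/186641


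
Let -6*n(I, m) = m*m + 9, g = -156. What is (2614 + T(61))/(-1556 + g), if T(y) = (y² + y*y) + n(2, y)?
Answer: -28303/5136 ≈ -5.5107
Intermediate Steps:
n(I, m) = -3/2 - m²/6 (n(I, m) = -(m*m + 9)/6 = -(m² + 9)/6 = -(9 + m²)/6 = -3/2 - m²/6)
T(y) = -3/2 + 11*y²/6 (T(y) = (y² + y*y) + (-3/2 - y²/6) = (y² + y²) + (-3/2 - y²/6) = 2*y² + (-3/2 - y²/6) = -3/2 + 11*y²/6)
(2614 + T(61))/(-1556 + g) = (2614 + (-3/2 + (11/6)*61²))/(-1556 - 156) = (2614 + (-3/2 + (11/6)*3721))/(-1712) = (2614 + (-3/2 + 40931/6))*(-1/1712) = (2614 + 20461/3)*(-1/1712) = (28303/3)*(-1/1712) = -28303/5136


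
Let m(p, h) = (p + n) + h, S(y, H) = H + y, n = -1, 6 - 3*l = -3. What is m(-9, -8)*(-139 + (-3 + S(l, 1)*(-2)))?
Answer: 2700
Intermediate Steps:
l = 3 (l = 2 - ⅓*(-3) = 2 + 1 = 3)
m(p, h) = -1 + h + p (m(p, h) = (p - 1) + h = (-1 + p) + h = -1 + h + p)
m(-9, -8)*(-139 + (-3 + S(l, 1)*(-2))) = (-1 - 8 - 9)*(-139 + (-3 + (1 + 3)*(-2))) = -18*(-139 + (-3 + 4*(-2))) = -18*(-139 + (-3 - 8)) = -18*(-139 - 11) = -18*(-150) = 2700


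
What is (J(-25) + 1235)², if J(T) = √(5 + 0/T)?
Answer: (1235 + √5)² ≈ 1.5308e+6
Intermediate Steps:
J(T) = √5 (J(T) = √(5 + 0) = √5)
(J(-25) + 1235)² = (√5 + 1235)² = (1235 + √5)²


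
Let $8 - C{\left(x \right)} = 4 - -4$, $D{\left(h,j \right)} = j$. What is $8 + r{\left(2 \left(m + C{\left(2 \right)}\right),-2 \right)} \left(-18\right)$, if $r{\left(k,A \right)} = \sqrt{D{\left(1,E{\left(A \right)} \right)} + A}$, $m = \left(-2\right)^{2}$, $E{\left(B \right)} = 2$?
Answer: $8$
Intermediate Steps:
$m = 4$
$C{\left(x \right)} = 0$ ($C{\left(x \right)} = 8 - \left(4 - -4\right) = 8 - \left(4 + 4\right) = 8 - 8 = 0$)
$r{\left(k,A \right)} = \sqrt{2 + A}$
$8 + r{\left(2 \left(m + C{\left(2 \right)}\right),-2 \right)} \left(-18\right) = 8 + \sqrt{2 - 2} \left(-18\right) = 8 + \sqrt{0} \left(-18\right) = 8 + 0 \left(-18\right) = 8 + 0 = 8$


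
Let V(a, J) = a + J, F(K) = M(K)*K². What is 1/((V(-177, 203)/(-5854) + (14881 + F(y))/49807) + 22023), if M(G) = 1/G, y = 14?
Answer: 145785089/3210667965221 ≈ 4.5406e-5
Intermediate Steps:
F(K) = K (F(K) = K²/K = K)
V(a, J) = J + a
1/((V(-177, 203)/(-5854) + (14881 + F(y))/49807) + 22023) = 1/(((203 - 177)/(-5854) + (14881 + 14)/49807) + 22023) = 1/((26*(-1/5854) + 14895*(1/49807)) + 22023) = 1/((-13/2927 + 14895/49807) + 22023) = 1/(42950174/145785089 + 22023) = 1/(3210667965221/145785089) = 145785089/3210667965221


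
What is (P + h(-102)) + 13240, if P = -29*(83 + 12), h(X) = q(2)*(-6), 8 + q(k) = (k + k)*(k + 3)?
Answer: 10413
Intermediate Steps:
q(k) = -8 + 2*k*(3 + k) (q(k) = -8 + (k + k)*(k + 3) = -8 + (2*k)*(3 + k) = -8 + 2*k*(3 + k))
h(X) = -72 (h(X) = (-8 + 2*2² + 6*2)*(-6) = (-8 + 2*4 + 12)*(-6) = (-8 + 8 + 12)*(-6) = 12*(-6) = -72)
P = -2755 (P = -29*95 = -2755)
(P + h(-102)) + 13240 = (-2755 - 72) + 13240 = -2827 + 13240 = 10413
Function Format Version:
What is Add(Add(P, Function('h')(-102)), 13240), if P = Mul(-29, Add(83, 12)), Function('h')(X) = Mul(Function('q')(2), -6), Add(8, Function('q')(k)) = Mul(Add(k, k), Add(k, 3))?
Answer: 10413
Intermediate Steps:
Function('q')(k) = Add(-8, Mul(2, k, Add(3, k))) (Function('q')(k) = Add(-8, Mul(Add(k, k), Add(k, 3))) = Add(-8, Mul(Mul(2, k), Add(3, k))) = Add(-8, Mul(2, k, Add(3, k))))
Function('h')(X) = -72 (Function('h')(X) = Mul(Add(-8, Mul(2, Pow(2, 2)), Mul(6, 2)), -6) = Mul(Add(-8, Mul(2, 4), 12), -6) = Mul(Add(-8, 8, 12), -6) = Mul(12, -6) = -72)
P = -2755 (P = Mul(-29, 95) = -2755)
Add(Add(P, Function('h')(-102)), 13240) = Add(Add(-2755, -72), 13240) = Add(-2827, 13240) = 10413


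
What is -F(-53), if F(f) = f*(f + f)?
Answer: -5618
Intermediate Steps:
F(f) = 2*f² (F(f) = f*(2*f) = 2*f²)
-F(-53) = -2*(-53)² = -2*2809 = -1*5618 = -5618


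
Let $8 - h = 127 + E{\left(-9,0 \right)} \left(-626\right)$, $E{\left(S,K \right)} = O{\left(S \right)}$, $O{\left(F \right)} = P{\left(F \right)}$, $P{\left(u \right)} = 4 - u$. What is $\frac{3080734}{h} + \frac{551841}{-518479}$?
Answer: $\frac{1592870670607}{4157683101} \approx 383.11$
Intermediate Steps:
$O{\left(F \right)} = 4 - F$
$E{\left(S,K \right)} = 4 - S$
$h = 8019$ ($h = 8 - \left(127 + \left(4 - -9\right) \left(-626\right)\right) = 8 - \left(127 + \left(4 + 9\right) \left(-626\right)\right) = 8 - \left(127 + 13 \left(-626\right)\right) = 8 - \left(127 - 8138\right) = 8 - -8011 = 8 + 8011 = 8019$)
$\frac{3080734}{h} + \frac{551841}{-518479} = \frac{3080734}{8019} + \frac{551841}{-518479} = 3080734 \cdot \frac{1}{8019} + 551841 \left(- \frac{1}{518479}\right) = \frac{3080734}{8019} - \frac{551841}{518479} = \frac{1592870670607}{4157683101}$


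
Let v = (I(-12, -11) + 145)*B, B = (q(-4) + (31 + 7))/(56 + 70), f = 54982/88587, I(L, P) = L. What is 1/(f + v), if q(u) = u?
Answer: 88587/3234271 ≈ 0.027390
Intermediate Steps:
f = 54982/88587 (f = 54982*(1/88587) = 54982/88587 ≈ 0.62066)
B = 17/63 (B = (-4 + (31 + 7))/(56 + 70) = (-4 + 38)/126 = 34*(1/126) = 17/63 ≈ 0.26984)
v = 323/9 (v = (-12 + 145)*(17/63) = 133*(17/63) = 323/9 ≈ 35.889)
1/(f + v) = 1/(54982/88587 + 323/9) = 1/(3234271/88587) = 88587/3234271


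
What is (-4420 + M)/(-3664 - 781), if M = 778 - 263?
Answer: 781/889 ≈ 0.87852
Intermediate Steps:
M = 515
(-4420 + M)/(-3664 - 781) = (-4420 + 515)/(-3664 - 781) = -3905/(-4445) = -3905*(-1/4445) = 781/889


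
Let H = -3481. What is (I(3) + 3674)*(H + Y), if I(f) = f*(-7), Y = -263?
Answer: -13676832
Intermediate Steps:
I(f) = -7*f
(I(3) + 3674)*(H + Y) = (-7*3 + 3674)*(-3481 - 263) = (-21 + 3674)*(-3744) = 3653*(-3744) = -13676832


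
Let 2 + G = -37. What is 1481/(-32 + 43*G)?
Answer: -1481/1709 ≈ -0.86659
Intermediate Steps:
G = -39 (G = -2 - 37 = -39)
1481/(-32 + 43*G) = 1481/(-32 + 43*(-39)) = 1481/(-32 - 1677) = 1481/(-1709) = 1481*(-1/1709) = -1481/1709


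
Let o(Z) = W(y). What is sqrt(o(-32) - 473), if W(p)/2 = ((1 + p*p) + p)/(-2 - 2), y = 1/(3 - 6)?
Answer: I*sqrt(17042)/6 ≈ 21.758*I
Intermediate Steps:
y = -1/3 (y = 1/(-3) = -1/3 ≈ -0.33333)
W(p) = -1/2 - p/2 - p**2/2 (W(p) = 2*(((1 + p*p) + p)/(-2 - 2)) = 2*(((1 + p**2) + p)/(-4)) = 2*((1 + p + p**2)*(-1/4)) = 2*(-1/4 - p/4 - p**2/4) = -1/2 - p/2 - p**2/2)
o(Z) = -7/18 (o(Z) = -1/2 - 1/2*(-1/3) - (-1/3)**2/2 = -1/2 + 1/6 - 1/2*1/9 = -1/2 + 1/6 - 1/18 = -7/18)
sqrt(o(-32) - 473) = sqrt(-7/18 - 473) = sqrt(-8521/18) = I*sqrt(17042)/6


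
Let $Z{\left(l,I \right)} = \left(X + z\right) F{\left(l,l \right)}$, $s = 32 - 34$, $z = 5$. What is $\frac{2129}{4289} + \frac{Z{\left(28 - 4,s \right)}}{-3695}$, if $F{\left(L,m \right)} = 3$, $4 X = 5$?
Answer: $\frac{6228989}{12678284} \approx 0.49131$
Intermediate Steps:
$X = \frac{5}{4}$ ($X = \frac{1}{4} \cdot 5 = \frac{5}{4} \approx 1.25$)
$s = -2$
$Z{\left(l,I \right)} = \frac{75}{4}$ ($Z{\left(l,I \right)} = \left(\frac{5}{4} + 5\right) 3 = \frac{25}{4} \cdot 3 = \frac{75}{4}$)
$\frac{2129}{4289} + \frac{Z{\left(28 - 4,s \right)}}{-3695} = \frac{2129}{4289} + \frac{75}{4 \left(-3695\right)} = 2129 \cdot \frac{1}{4289} + \frac{75}{4} \left(- \frac{1}{3695}\right) = \frac{2129}{4289} - \frac{15}{2956} = \frac{6228989}{12678284}$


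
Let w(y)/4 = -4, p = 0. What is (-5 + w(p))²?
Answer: 441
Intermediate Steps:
w(y) = -16 (w(y) = 4*(-4) = -16)
(-5 + w(p))² = (-5 - 16)² = (-21)² = 441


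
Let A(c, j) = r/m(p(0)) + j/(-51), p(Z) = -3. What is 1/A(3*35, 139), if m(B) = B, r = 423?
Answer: -51/7330 ≈ -0.0069577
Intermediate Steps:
A(c, j) = -141 - j/51 (A(c, j) = 423/(-3) + j/(-51) = 423*(-⅓) + j*(-1/51) = -141 - j/51)
1/A(3*35, 139) = 1/(-141 - 1/51*139) = 1/(-141 - 139/51) = 1/(-7330/51) = -51/7330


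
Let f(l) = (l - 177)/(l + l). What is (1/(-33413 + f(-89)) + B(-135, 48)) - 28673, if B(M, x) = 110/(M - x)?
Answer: -1733711672127/60463688 ≈ -28674.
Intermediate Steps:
f(l) = (-177 + l)/(2*l) (f(l) = (-177 + l)/((2*l)) = (-177 + l)*(1/(2*l)) = (-177 + l)/(2*l))
(1/(-33413 + f(-89)) + B(-135, 48)) - 28673 = (1/(-33413 + (1/2)*(-177 - 89)/(-89)) + 110/(-135 - 1*48)) - 28673 = (1/(-33413 + (1/2)*(-1/89)*(-266)) + 110/(-135 - 48)) - 28673 = (1/(-33413 + 133/89) + 110/(-183)) - 28673 = (1/(-2973624/89) + 110*(-1/183)) - 28673 = (-89/2973624 - 110/183) - 28673 = -36346103/60463688 - 28673 = -1733711672127/60463688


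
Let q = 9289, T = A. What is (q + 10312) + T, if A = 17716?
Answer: 37317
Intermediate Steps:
T = 17716
(q + 10312) + T = (9289 + 10312) + 17716 = 19601 + 17716 = 37317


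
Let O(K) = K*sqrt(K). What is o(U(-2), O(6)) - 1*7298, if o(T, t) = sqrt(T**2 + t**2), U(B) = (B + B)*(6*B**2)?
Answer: -7298 + 6*sqrt(262) ≈ -7200.9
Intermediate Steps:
O(K) = K**(3/2)
U(B) = 12*B**3 (U(B) = (2*B)*(6*B**2) = 12*B**3)
o(U(-2), O(6)) - 1*7298 = sqrt((12*(-2)**3)**2 + (6**(3/2))**2) - 1*7298 = sqrt((12*(-8))**2 + (6*sqrt(6))**2) - 7298 = sqrt((-96)**2 + 216) - 7298 = sqrt(9216 + 216) - 7298 = sqrt(9432) - 7298 = 6*sqrt(262) - 7298 = -7298 + 6*sqrt(262)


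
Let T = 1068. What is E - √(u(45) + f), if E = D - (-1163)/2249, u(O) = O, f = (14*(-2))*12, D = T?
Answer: 2403095/2249 - I*√291 ≈ 1068.5 - 17.059*I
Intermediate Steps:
D = 1068
f = -336 (f = -28*12 = -336)
E = 2403095/2249 (E = 1068 - (-1163)/2249 = 1068 - 1*(-1163/2249) = 1068 + 1163/2249 = 2403095/2249 ≈ 1068.5)
E - √(u(45) + f) = 2403095/2249 - √(45 - 336) = 2403095/2249 - √(-291) = 2403095/2249 - I*√291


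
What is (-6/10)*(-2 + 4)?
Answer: -6/5 ≈ -1.2000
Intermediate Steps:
(-6/10)*(-2 + 4) = -6*1/10*2 = -3/5*2 = -6/5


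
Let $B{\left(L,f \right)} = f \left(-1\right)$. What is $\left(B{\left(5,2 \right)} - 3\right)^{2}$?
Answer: $25$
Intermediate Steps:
$B{\left(L,f \right)} = - f$
$\left(B{\left(5,2 \right)} - 3\right)^{2} = \left(\left(-1\right) 2 - 3\right)^{2} = \left(-2 - 3\right)^{2} = \left(-5\right)^{2} = 25$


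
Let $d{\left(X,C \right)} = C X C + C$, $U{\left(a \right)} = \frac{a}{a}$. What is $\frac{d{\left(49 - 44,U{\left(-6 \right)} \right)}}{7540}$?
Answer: $\frac{3}{3770} \approx 0.00079576$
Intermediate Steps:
$U{\left(a \right)} = 1$
$d{\left(X,C \right)} = C + X C^{2}$ ($d{\left(X,C \right)} = X C^{2} + C = C + X C^{2}$)
$\frac{d{\left(49 - 44,U{\left(-6 \right)} \right)}}{7540} = \frac{1 \left(1 + 1 \left(49 - 44\right)\right)}{7540} = 1 \left(1 + 1 \left(49 - 44\right)\right) \frac{1}{7540} = 1 \left(1 + 1 \cdot 5\right) \frac{1}{7540} = 1 \left(1 + 5\right) \frac{1}{7540} = 1 \cdot 6 \cdot \frac{1}{7540} = 6 \cdot \frac{1}{7540} = \frac{3}{3770}$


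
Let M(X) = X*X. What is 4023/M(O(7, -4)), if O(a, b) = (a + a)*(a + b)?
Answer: 447/196 ≈ 2.2806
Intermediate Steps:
O(a, b) = 2*a*(a + b) (O(a, b) = (2*a)*(a + b) = 2*a*(a + b))
M(X) = X**2
4023/M(O(7, -4)) = 4023/((2*7*(7 - 4))**2) = 4023/((2*7*3)**2) = 4023/(42**2) = 4023/1764 = 4023*(1/1764) = 447/196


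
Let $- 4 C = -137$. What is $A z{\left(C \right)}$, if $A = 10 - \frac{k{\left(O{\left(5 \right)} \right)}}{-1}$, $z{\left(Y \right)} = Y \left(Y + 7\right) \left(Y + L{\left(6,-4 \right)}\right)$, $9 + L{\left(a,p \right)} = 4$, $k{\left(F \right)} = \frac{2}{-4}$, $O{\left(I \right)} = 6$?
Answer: $\frac{50250915}{128} \approx 3.9259 \cdot 10^{5}$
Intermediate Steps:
$C = \frac{137}{4}$ ($C = \left(- \frac{1}{4}\right) \left(-137\right) = \frac{137}{4} \approx 34.25$)
$k{\left(F \right)} = - \frac{1}{2}$ ($k{\left(F \right)} = 2 \left(- \frac{1}{4}\right) = - \frac{1}{2}$)
$L{\left(a,p \right)} = -5$ ($L{\left(a,p \right)} = -9 + 4 = -5$)
$z{\left(Y \right)} = Y \left(-5 + Y\right) \left(7 + Y\right)$ ($z{\left(Y \right)} = Y \left(Y + 7\right) \left(Y - 5\right) = Y \left(7 + Y\right) \left(-5 + Y\right) = Y \left(-5 + Y\right) \left(7 + Y\right)$)
$A = \frac{19}{2}$ ($A = 10 - - \frac{1}{2 \left(-1\right)} = 10 - \left(- \frac{1}{2}\right) \left(-1\right) = 10 - \frac{1}{2} = \frac{19}{2} \approx 9.5$)
$A z{\left(C \right)} = \frac{19 \frac{137 \left(-35 + \left(\frac{137}{4}\right)^{2} + 2 \cdot \frac{137}{4}\right)}{4}}{2} = \frac{19 \frac{137 \left(-35 + \frac{18769}{16} + \frac{137}{2}\right)}{4}}{2} = \frac{19 \cdot \frac{137}{4} \cdot \frac{19305}{16}}{2} = \frac{19}{2} \cdot \frac{2644785}{64} = \frac{50250915}{128}$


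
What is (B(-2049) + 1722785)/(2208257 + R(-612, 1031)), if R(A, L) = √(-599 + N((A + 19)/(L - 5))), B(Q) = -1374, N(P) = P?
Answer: 3900152155783302/5003185352093441 - 5164233*I*√70129038/5003185352093441 ≈ 0.77953 - 8.6439e-6*I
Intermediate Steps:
R(A, L) = √(-599 + (19 + A)/(-5 + L)) (R(A, L) = √(-599 + (A + 19)/(L - 5)) = √(-599 + (19 + A)/(-5 + L)))
(B(-2049) + 1722785)/(2208257 + R(-612, 1031)) = (-1374 + 1722785)/(2208257 + √((3014 - 612 - 599*1031)/(-5 + 1031))) = 1721411/(2208257 + √((3014 - 612 - 617569)/1026)) = 1721411/(2208257 + √((1/1026)*(-615167))) = 1721411/(2208257 + √(-615167/1026)) = 1721411/(2208257 + I*√70129038/342)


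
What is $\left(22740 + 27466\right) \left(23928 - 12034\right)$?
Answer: $597150164$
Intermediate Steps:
$\left(22740 + 27466\right) \left(23928 - 12034\right) = 50206 \cdot 11894 = 597150164$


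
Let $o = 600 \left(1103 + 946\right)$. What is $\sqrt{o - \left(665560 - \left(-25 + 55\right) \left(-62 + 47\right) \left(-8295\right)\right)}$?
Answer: $\sqrt{4296590} \approx 2072.8$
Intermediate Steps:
$o = 1229400$ ($o = 600 \cdot 2049 = 1229400$)
$\sqrt{o - \left(665560 - \left(-25 + 55\right) \left(-62 + 47\right) \left(-8295\right)\right)} = \sqrt{1229400 - \left(665560 - \left(-25 + 55\right) \left(-62 + 47\right) \left(-8295\right)\right)} = \sqrt{1229400 - \left(665560 - 30 \left(-15\right) \left(-8295\right)\right)} = \sqrt{1229400 + \left(\left(\left(-450\right) \left(-8295\right) - 1344381\right) + 678821\right)} = \sqrt{1229400 + \left(\left(3732750 - 1344381\right) + 678821\right)} = \sqrt{1229400 + \left(2388369 + 678821\right)} = \sqrt{1229400 + 3067190} = \sqrt{4296590}$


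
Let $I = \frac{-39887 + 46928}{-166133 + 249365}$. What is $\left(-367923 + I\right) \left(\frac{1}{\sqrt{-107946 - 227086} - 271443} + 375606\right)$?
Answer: $- \frac{13452357735158788703545795}{97343968796384} + \frac{1458236195 i \sqrt{83758}}{146015953194576} \approx -1.3819 \cdot 10^{11} + 0.0028903 i$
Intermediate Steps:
$I = \frac{2347}{27744}$ ($I = \frac{7041}{83232} = 7041 \cdot \frac{1}{83232} = \frac{2347}{27744} \approx 0.084595$)
$\left(-367923 + I\right) \left(\frac{1}{\sqrt{-107946 - 227086} - 271443} + 375606\right) = \left(-367923 + \frac{2347}{27744}\right) \left(\frac{1}{\sqrt{-107946 - 227086} - 271443} + 375606\right) = - \frac{10207653365 \left(\frac{1}{\sqrt{-335032} - 271443} + 375606\right)}{27744} = - \frac{10207653365 \left(\frac{1}{2 i \sqrt{83758} - 271443} + 375606\right)}{27744} = - \frac{10207653365 \left(\frac{1}{-271443 + 2 i \sqrt{83758}} + 375606\right)}{27744} = - \frac{10207653365 \left(375606 + \frac{1}{-271443 + 2 i \sqrt{83758}}\right)}{27744} = - \frac{639009308302365}{4624} - \frac{10207653365}{27744 \left(-271443 + 2 i \sqrt{83758}\right)}$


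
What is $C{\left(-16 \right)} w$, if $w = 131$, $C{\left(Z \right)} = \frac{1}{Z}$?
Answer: $- \frac{131}{16} \approx -8.1875$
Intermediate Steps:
$C{\left(-16 \right)} w = \frac{1}{-16} \cdot 131 = \left(- \frac{1}{16}\right) 131 = - \frac{131}{16}$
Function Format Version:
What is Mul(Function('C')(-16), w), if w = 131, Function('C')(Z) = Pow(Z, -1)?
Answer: Rational(-131, 16) ≈ -8.1875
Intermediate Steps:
Mul(Function('C')(-16), w) = Mul(Pow(-16, -1), 131) = Mul(Rational(-1, 16), 131) = Rational(-131, 16)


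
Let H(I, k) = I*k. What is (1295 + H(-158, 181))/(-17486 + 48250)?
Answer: -27303/30764 ≈ -0.88750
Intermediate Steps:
(1295 + H(-158, 181))/(-17486 + 48250) = (1295 - 158*181)/(-17486 + 48250) = (1295 - 28598)/30764 = -27303*1/30764 = -27303/30764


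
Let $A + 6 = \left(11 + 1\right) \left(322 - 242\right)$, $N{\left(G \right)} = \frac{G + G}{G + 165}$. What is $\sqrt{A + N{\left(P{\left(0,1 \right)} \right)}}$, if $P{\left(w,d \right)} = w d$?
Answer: $3 \sqrt{106} \approx 30.887$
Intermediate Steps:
$P{\left(w,d \right)} = d w$
$N{\left(G \right)} = \frac{2 G}{165 + G}$
$A = 954$ ($A = -6 + \left(11 + 1\right) \left(322 - 242\right) = -6 + 12 \cdot 80 = -6 + 960 = 954$)
$\sqrt{A + N{\left(P{\left(0,1 \right)} \right)}} = \sqrt{954 + \frac{2 \cdot 1 \cdot 0}{165 + 1 \cdot 0}} = \sqrt{954 + 2 \cdot 0 \frac{1}{165 + 0}} = \sqrt{954 + 2 \cdot 0 \cdot \frac{1}{165}} = \sqrt{954 + 0} = \sqrt{954} = 3 \sqrt{106}$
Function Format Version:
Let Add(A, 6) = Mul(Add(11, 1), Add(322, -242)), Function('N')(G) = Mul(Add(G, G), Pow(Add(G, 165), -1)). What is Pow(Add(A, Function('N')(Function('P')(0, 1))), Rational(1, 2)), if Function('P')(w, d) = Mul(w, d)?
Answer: Mul(3, Pow(106, Rational(1, 2))) ≈ 30.887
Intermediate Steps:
Function('P')(w, d) = Mul(d, w)
Function('N')(G) = Mul(2, G, Pow(Add(165, G), -1)) (Function('N')(G) = Mul(Mul(2, G), Pow(Add(165, G), -1)) = Mul(2, G, Pow(Add(165, G), -1)))
A = 954 (A = Add(-6, Mul(Add(11, 1), Add(322, -242))) = Add(-6, Mul(12, 80)) = Add(-6, 960) = 954)
Pow(Add(A, Function('N')(Function('P')(0, 1))), Rational(1, 2)) = Pow(Add(954, Mul(2, Mul(1, 0), Pow(Add(165, Mul(1, 0)), -1))), Rational(1, 2)) = Pow(Add(954, Mul(2, 0, Pow(Add(165, 0), -1))), Rational(1, 2)) = Pow(Add(954, Mul(2, 0, Pow(165, -1))), Rational(1, 2)) = Pow(Add(954, Mul(2, 0, Rational(1, 165))), Rational(1, 2)) = Pow(Add(954, 0), Rational(1, 2)) = Pow(954, Rational(1, 2)) = Mul(3, Pow(106, Rational(1, 2)))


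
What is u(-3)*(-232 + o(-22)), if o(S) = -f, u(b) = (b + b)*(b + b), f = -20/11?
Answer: -91152/11 ≈ -8286.5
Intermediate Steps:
f = -20/11 (f = -20*1/11 = -20/11 ≈ -1.8182)
u(b) = 4*b**2 (u(b) = (2*b)*(2*b) = 4*b**2)
o(S) = 20/11 (o(S) = -1*(-20/11) = 20/11)
u(-3)*(-232 + o(-22)) = (4*(-3)**2)*(-232 + 20/11) = (4*9)*(-2532/11) = 36*(-2532/11) = -91152/11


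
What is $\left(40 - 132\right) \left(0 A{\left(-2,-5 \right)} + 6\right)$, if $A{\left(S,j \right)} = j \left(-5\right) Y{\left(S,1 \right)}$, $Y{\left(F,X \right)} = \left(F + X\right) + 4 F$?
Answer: $-552$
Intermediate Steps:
$Y{\left(F,X \right)} = X + 5 F$
$A{\left(S,j \right)} = - 5 j \left(1 + 5 S\right)$ ($A{\left(S,j \right)} = j \left(-5\right) \left(1 + 5 S\right) = - 5 j \left(1 + 5 S\right)$)
$\left(40 - 132\right) \left(0 A{\left(-2,-5 \right)} + 6\right) = \left(40 - 132\right) \left(0 \left(\left(-5\right) \left(-5\right) \left(1 + 5 \left(-2\right)\right)\right) + 6\right) = - 92 \left(0 \left(\left(-5\right) \left(-5\right) \left(1 - 10\right)\right) + 6\right) = - 92 \left(0 \left(\left(-5\right) \left(-5\right) \left(-9\right)\right) + 6\right) = - 92 \left(0 \left(-225\right) + 6\right) = - 92 \left(0 + 6\right) = \left(-92\right) 6 = -552$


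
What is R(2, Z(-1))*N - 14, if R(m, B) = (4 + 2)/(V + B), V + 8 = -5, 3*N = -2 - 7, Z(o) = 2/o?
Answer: -64/5 ≈ -12.800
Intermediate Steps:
N = -3 (N = (-2 - 7)/3 = (⅓)*(-9) = -3)
V = -13 (V = -8 - 5 = -13)
R(m, B) = 6/(-13 + B) (R(m, B) = (4 + 2)/(-13 + B) = 6/(-13 + B))
R(2, Z(-1))*N - 14 = (6/(-13 + 2/(-1)))*(-3) - 14 = (6/(-13 + 2*(-1)))*(-3) - 14 = (6/(-13 - 2))*(-3) - 14 = (6/(-15))*(-3) - 14 = (6*(-1/15))*(-3) - 14 = -⅖*(-3) - 14 = 6/5 - 14 = -64/5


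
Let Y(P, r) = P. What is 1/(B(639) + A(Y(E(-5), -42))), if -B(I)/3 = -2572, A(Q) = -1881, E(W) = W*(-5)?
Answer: 1/5835 ≈ 0.00017138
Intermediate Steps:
E(W) = -5*W
B(I) = 7716 (B(I) = -3*(-2572) = 7716)
1/(B(639) + A(Y(E(-5), -42))) = 1/(7716 - 1881) = 1/5835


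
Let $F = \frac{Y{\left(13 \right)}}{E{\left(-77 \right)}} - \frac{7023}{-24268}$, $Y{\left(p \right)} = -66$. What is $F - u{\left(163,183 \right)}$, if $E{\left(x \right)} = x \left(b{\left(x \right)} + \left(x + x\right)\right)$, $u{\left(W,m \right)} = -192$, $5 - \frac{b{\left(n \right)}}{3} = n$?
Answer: $\frac{751339521}{3907148} \approx 192.3$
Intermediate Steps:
$b{\left(n \right)} = 15 - 3 n$
$E{\left(x \right)} = x \left(15 - x\right)$ ($E{\left(x \right)} = x \left(\left(15 - 3 x\right) + \left(x + x\right)\right) = x \left(\left(15 - 3 x\right) + 2 x\right) = x \left(15 - x\right)$)
$F = \frac{1167105}{3907148}$ ($F = - \frac{66}{\left(-77\right) \left(15 - -77\right)} - \frac{7023}{-24268} = - \frac{66}{\left(-77\right) \left(15 + 77\right)} - - \frac{7023}{24268} = - \frac{66}{\left(-77\right) 92} + \frac{7023}{24268} = - \frac{66}{-7084} + \frac{7023}{24268} = \left(-66\right) \left(- \frac{1}{7084}\right) + \frac{7023}{24268} = \frac{3}{322} + \frac{7023}{24268} = \frac{1167105}{3907148} \approx 0.29871$)
$F - u{\left(163,183 \right)} = \frac{1167105}{3907148} - -192 = \frac{1167105}{3907148} + 192 = \frac{751339521}{3907148}$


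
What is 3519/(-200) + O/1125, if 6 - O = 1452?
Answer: -56641/3000 ≈ -18.880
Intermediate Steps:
O = -1446 (O = 6 - 1*1452 = 6 - 1452 = -1446)
3519/(-200) + O/1125 = 3519/(-200) - 1446/1125 = 3519*(-1/200) - 1446*1/1125 = -3519/200 - 482/375 = -56641/3000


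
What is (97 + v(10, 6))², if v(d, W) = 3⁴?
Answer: 31684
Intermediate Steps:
v(d, W) = 81
(97 + v(10, 6))² = (97 + 81)² = 178² = 31684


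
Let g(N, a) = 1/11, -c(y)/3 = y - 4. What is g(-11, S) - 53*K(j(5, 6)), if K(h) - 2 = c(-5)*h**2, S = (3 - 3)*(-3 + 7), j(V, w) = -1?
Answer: -16906/11 ≈ -1536.9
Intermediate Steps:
c(y) = 12 - 3*y (c(y) = -3*(y - 4) = -3*(-4 + y) = 12 - 3*y)
S = 0 (S = 0*4 = 0)
g(N, a) = 1/11
K(h) = 2 + 27*h**2 (K(h) = 2 + (12 - 3*(-5))*h**2 = 2 + (12 + 15)*h**2 = 2 + 27*h**2)
g(-11, S) - 53*K(j(5, 6)) = 1/11 - 53*(2 + 27*(-1)**2) = 1/11 - 53*(2 + 27*1) = 1/11 - 53*(2 + 27) = 1/11 - 53*29 = 1/11 - 1537 = -16906/11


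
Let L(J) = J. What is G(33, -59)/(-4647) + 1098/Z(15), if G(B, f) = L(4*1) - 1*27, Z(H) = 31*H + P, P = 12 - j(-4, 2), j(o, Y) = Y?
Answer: 5113331/2207325 ≈ 2.3165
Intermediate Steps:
P = 10 (P = 12 - 1*2 = 12 - 2 = 10)
Z(H) = 10 + 31*H (Z(H) = 31*H + 10 = 10 + 31*H)
G(B, f) = -23 (G(B, f) = 4*1 - 1*27 = 4 - 27 = -23)
G(33, -59)/(-4647) + 1098/Z(15) = -23/(-4647) + 1098/(10 + 31*15) = -23*(-1/4647) + 1098/(10 + 465) = 23/4647 + 1098/475 = 5113331/2207325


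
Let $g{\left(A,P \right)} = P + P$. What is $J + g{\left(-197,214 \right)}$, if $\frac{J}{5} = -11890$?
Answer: $-59022$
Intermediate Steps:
$J = -59450$ ($J = 5 \left(-11890\right) = -59450$)
$g{\left(A,P \right)} = 2 P$
$J + g{\left(-197,214 \right)} = -59450 + 2 \cdot 214 = -59450 + 428 = -59022$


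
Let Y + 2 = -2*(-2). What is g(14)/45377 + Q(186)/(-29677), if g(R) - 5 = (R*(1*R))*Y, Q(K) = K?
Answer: 3341647/1346653229 ≈ 0.0024814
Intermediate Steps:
Y = 2 (Y = -2 - 2*(-2) = -2 + 4 = 2)
g(R) = 5 + 2*R**2 (g(R) = 5 + (R*(1*R))*2 = 5 + (R*R)*2 = 5 + R**2*2 = 5 + 2*R**2)
g(14)/45377 + Q(186)/(-29677) = (5 + 2*14**2)/45377 + 186/(-29677) = (5 + 2*196)*(1/45377) + 186*(-1/29677) = (5 + 392)*(1/45377) - 186/29677 = 397*(1/45377) - 186/29677 = 397/45377 - 186/29677 = 3341647/1346653229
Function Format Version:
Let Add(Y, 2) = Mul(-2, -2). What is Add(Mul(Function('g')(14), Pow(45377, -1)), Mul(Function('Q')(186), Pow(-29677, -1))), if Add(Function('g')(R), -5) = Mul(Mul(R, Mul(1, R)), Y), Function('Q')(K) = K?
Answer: Rational(3341647, 1346653229) ≈ 0.0024814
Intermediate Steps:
Y = 2 (Y = Add(-2, Mul(-2, -2)) = Add(-2, 4) = 2)
Function('g')(R) = Add(5, Mul(2, Pow(R, 2))) (Function('g')(R) = Add(5, Mul(Mul(R, Mul(1, R)), 2)) = Add(5, Mul(Mul(R, R), 2)) = Add(5, Mul(Pow(R, 2), 2)) = Add(5, Mul(2, Pow(R, 2))))
Add(Mul(Function('g')(14), Pow(45377, -1)), Mul(Function('Q')(186), Pow(-29677, -1))) = Add(Mul(Add(5, Mul(2, Pow(14, 2))), Pow(45377, -1)), Mul(186, Pow(-29677, -1))) = Add(Mul(Add(5, Mul(2, 196)), Rational(1, 45377)), Mul(186, Rational(-1, 29677))) = Add(Mul(Add(5, 392), Rational(1, 45377)), Rational(-186, 29677)) = Add(Mul(397, Rational(1, 45377)), Rational(-186, 29677)) = Add(Rational(397, 45377), Rational(-186, 29677)) = Rational(3341647, 1346653229)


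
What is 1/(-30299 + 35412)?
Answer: 1/5113 ≈ 0.00019558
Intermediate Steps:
1/(-30299 + 35412) = 1/5113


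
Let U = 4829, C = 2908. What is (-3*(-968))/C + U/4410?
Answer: 6712343/3206070 ≈ 2.0936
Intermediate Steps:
(-3*(-968))/C + U/4410 = -3*(-968)/2908 + 4829/4410 = 2904*(1/2908) + 4829*(1/4410) = 726/727 + 4829/4410 = 6712343/3206070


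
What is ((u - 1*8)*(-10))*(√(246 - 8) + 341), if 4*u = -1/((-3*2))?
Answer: 325655/12 + 955*√238/12 ≈ 28366.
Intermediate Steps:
u = 1/24 (u = (-1/((-3*2)))/4 = (-1/(-6))/4 = (-1*(-⅙))/4 = (¼)*(⅙) = 1/24 ≈ 0.041667)
((u - 1*8)*(-10))*(√(246 - 8) + 341) = ((1/24 - 1*8)*(-10))*(√(246 - 8) + 341) = ((1/24 - 8)*(-10))*(√238 + 341) = (-191/24*(-10))*(341 + √238) = 955*(341 + √238)/12 = 325655/12 + 955*√238/12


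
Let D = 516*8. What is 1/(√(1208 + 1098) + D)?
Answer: 2064/8519039 - √2306/17038078 ≈ 0.00023946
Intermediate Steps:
D = 4128
1/(√(1208 + 1098) + D) = 1/(√(1208 + 1098) + 4128) = 1/(√2306 + 4128) = 1/(4128 + √2306)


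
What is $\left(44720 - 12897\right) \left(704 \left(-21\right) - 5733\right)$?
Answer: $-652912491$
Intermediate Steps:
$\left(44720 - 12897\right) \left(704 \left(-21\right) - 5733\right) = 31823 \left(-14784 - 5733\right) = 31823 \left(-20517\right) = -652912491$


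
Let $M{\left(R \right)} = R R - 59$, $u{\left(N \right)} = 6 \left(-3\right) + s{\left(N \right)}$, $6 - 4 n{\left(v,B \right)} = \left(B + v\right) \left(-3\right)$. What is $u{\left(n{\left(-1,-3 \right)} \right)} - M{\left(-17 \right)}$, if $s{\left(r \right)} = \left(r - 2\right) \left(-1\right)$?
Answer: $- \frac{489}{2} \approx -244.5$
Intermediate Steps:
$n{\left(v,B \right)} = \frac{3}{2} + \frac{3 B}{4} + \frac{3 v}{4}$ ($n{\left(v,B \right)} = \frac{3}{2} - \frac{\left(B + v\right) \left(-3\right)}{4} = \frac{3}{2} - \frac{- 3 B - 3 v}{4} = \frac{3}{2} + \left(\frac{3 B}{4} + \frac{3 v}{4}\right) = \frac{3}{2} + \frac{3 B}{4} + \frac{3 v}{4}$)
$s{\left(r \right)} = 2 - r$ ($s{\left(r \right)} = \left(-2 + r\right) \left(-1\right) = 2 - r$)
$u{\left(N \right)} = -16 - N$ ($u{\left(N \right)} = 6 \left(-3\right) - \left(-2 + N\right) = -18 - \left(-2 + N\right) = -16 - N$)
$M{\left(R \right)} = -59 + R^{2}$ ($M{\left(R \right)} = R^{2} - 59 = -59 + R^{2}$)
$u{\left(n{\left(-1,-3 \right)} \right)} - M{\left(-17 \right)} = \left(-16 - \left(\frac{3}{2} + \frac{3}{4} \left(-3\right) + \frac{3}{4} \left(-1\right)\right)\right) - \left(-59 + \left(-17\right)^{2}\right) = \left(-16 - \left(\frac{3}{2} - \frac{9}{4} - \frac{3}{4}\right)\right) - \left(-59 + 289\right) = \left(-16 - - \frac{3}{2}\right) - 230 = \left(-16 + \frac{3}{2}\right) - 230 = - \frac{29}{2} - 230 = - \frac{489}{2}$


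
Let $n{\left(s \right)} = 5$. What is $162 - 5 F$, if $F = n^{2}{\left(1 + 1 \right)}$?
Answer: $37$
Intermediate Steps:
$F = 25$ ($F = 5^{2} = 25$)
$162 - 5 F = 162 - 125 = 37$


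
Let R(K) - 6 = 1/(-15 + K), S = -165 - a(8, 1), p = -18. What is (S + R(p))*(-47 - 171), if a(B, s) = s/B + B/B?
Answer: 4608629/132 ≈ 34914.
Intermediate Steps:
a(B, s) = 1 + s/B (a(B, s) = s/B + 1 = 1 + s/B)
S = -1329/8 (S = -165 - (8 + 1)/8 = -165 - 9/8 = -1329/8 ≈ -166.13)
R(K) = 6 + 1/(-15 + K)
(S + R(p))*(-47 - 171) = (-1329/8 + (-89 + 6*(-18))/(-15 - 18))*(-47 - 171) = (-1329/8 + (-89 - 108)/(-33))*(-218) = (-1329/8 - 1/33*(-197))*(-218) = (-1329/8 + 197/33)*(-218) = -42281/264*(-218) = 4608629/132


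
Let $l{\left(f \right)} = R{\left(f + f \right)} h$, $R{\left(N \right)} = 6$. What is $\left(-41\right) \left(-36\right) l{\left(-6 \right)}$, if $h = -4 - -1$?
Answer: $-26568$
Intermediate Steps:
$h = -3$ ($h = -4 + 1 = -3$)
$l{\left(f \right)} = -18$ ($l{\left(f \right)} = 6 \left(-3\right) = -18$)
$\left(-41\right) \left(-36\right) l{\left(-6 \right)} = \left(-41\right) \left(-36\right) \left(-18\right) = 1476 \left(-18\right) = -26568$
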